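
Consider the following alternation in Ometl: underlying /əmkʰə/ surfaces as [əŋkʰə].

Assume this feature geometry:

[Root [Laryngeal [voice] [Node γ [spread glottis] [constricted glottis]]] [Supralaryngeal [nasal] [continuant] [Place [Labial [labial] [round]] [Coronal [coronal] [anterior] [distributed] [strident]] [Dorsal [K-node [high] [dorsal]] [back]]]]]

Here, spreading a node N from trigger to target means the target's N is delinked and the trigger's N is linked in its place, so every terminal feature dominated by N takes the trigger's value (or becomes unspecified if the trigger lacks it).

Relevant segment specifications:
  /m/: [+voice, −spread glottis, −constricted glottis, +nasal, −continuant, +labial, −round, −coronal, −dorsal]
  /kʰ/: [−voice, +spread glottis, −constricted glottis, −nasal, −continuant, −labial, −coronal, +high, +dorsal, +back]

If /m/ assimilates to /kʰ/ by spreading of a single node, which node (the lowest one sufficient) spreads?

Place

Comparing /m/ with its surface form [ŋ], the features that change are [labial], [round], [dorsal], [high], [back].
Tracing each changed feature up the tree, the paths first meet at Place; any lower node misses at least one of them.
Delinking /m/'s Place and associating /kʰ/'s Place gives precisely the feature bundle of [ŋ].
[nasal] — on which /kʰ/ differs from /m/ — is unchanged, so neither Supralaryngeal nor anything higher can have spread; the constituent is no larger than Place.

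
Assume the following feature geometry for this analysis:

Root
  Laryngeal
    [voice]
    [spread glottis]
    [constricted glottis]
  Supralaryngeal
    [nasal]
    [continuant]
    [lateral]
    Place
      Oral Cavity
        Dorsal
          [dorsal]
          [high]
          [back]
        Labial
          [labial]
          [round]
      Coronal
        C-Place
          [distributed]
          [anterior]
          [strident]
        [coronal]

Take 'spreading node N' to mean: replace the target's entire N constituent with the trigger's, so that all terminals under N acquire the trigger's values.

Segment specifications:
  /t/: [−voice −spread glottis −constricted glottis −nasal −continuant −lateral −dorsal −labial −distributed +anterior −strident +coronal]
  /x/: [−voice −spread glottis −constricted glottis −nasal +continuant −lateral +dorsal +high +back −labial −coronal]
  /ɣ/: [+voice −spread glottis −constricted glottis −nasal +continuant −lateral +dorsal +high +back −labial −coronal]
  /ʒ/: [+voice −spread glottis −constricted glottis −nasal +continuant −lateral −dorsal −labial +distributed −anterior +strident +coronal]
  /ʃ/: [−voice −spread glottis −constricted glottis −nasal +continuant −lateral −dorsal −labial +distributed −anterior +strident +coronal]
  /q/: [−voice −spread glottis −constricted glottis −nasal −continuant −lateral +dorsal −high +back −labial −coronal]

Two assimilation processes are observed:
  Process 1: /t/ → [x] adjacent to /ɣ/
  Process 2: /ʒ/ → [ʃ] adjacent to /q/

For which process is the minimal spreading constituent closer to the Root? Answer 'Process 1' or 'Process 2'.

Process 1

Process 1: the features that change are [continuant], [coronal], [anterior], [distributed], [strident], [dorsal], [high], [back]; the minimal node is Supralaryngeal (depth 1).
Process 2: the feature that changes is [voice]; the minimal node is [voice] (depth 2).
Supralaryngeal (depth 1) sits above [voice] (depth 2), making Process 1 the one with the higher spreading node.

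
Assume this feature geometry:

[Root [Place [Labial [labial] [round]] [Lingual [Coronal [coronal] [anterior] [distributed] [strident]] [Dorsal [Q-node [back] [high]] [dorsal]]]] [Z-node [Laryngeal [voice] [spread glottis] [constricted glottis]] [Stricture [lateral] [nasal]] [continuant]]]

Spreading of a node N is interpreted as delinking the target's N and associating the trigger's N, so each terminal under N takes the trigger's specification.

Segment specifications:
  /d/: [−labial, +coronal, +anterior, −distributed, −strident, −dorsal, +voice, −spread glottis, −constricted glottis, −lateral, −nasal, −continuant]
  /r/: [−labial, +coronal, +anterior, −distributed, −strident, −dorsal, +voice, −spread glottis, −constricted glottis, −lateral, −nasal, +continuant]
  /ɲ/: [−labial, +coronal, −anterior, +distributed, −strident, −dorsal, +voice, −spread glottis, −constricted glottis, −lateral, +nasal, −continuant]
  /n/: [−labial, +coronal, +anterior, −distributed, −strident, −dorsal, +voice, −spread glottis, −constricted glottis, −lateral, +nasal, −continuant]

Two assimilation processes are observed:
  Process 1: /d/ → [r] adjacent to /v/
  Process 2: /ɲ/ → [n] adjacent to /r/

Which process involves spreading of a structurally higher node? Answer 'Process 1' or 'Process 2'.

Process 1: the feature that changes is [continuant]; the minimal node is [continuant] (depth 2).
Process 2 alters [anterior], [distributed]; the lowest common ancestor is Coronal (depth 3 from Root).
[continuant] is closer to Root than Coronal, so Process 1 spreads the higher node.

Process 1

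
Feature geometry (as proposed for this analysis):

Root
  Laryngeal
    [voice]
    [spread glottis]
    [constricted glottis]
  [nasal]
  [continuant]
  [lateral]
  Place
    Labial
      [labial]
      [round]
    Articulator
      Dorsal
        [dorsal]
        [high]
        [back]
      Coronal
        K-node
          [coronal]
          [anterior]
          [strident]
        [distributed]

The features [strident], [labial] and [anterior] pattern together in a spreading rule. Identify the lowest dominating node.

[strident]: Root > Place > Articulator > Coronal > K-node > [strident].
[labial]: Root > Place > Labial > [labial].
[anterior]: Root > Place > Articulator > Coronal > K-node > [anterior].
These paths first converge at Place; no daughter of Place dominates all 3 features, so Place is the minimal constituent.

Place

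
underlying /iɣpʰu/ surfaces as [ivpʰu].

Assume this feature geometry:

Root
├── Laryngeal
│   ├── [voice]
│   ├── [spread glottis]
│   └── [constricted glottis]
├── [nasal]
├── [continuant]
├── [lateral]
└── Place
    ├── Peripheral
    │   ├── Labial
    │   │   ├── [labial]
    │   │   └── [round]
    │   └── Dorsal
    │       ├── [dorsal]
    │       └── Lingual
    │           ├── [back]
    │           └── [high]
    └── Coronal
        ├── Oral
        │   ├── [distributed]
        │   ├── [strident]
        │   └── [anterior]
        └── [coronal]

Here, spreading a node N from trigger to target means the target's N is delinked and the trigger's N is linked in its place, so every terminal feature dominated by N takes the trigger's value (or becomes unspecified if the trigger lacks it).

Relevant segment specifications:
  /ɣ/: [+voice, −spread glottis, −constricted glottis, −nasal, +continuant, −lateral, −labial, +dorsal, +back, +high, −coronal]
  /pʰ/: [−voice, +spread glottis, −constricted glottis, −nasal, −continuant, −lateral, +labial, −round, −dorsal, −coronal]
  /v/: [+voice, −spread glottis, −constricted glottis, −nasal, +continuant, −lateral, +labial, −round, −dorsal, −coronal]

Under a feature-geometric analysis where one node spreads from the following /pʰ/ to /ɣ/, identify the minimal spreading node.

Peripheral

The alternation /ɣ/ → [v] changes [labial], [round], [dorsal], [high], [back] and nothing else.
In this geometry the lowest node dominating all of them is Peripheral: every daughter of Peripheral dominates only a proper subset, so no lower node suffices.
Delinking /ɣ/'s Peripheral and associating /pʰ/'s Peripheral gives precisely the feature bundle of [v].
Features on which the two segments disagree outside Peripheral, such as [voice], [continuant], are unchanged — nothing dominating them spread, and Peripheral is the minimal sufficient constituent.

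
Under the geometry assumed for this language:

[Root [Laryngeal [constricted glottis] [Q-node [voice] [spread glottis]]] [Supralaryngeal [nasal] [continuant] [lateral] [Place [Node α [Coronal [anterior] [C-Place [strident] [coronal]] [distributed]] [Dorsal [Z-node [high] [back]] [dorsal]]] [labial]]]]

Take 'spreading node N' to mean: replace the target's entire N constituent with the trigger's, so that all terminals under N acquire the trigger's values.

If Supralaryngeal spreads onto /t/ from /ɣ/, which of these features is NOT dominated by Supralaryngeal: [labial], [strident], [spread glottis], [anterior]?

[spread glottis]

The terminals dominated by Supralaryngeal are [nasal], [continuant], [lateral], [anterior], [strident], [coronal], [distributed], [high], [back], [dorsal], [labial].
Spreading Supralaryngeal replaces [labial], [strident], [anterior] with the trigger's values, since each sits inside the Supralaryngeal constituent.
[spread glottis] is not within the Supralaryngeal subtree (it hangs from Q-node), so /t/'s [spread glottis] value survives.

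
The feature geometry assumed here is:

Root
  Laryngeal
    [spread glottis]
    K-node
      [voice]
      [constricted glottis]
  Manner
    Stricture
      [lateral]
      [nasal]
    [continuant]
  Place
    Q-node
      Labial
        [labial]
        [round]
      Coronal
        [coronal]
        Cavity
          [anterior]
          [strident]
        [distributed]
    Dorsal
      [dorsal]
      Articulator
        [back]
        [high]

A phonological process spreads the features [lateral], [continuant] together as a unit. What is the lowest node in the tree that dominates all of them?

[lateral]: Root ▹ Manner ▹ Stricture ▹ [lateral].
[continuant]: Root ▹ Manner ▹ [continuant].
The lowest node appearing on every path is Manner; each proper daughter of Manner fails to dominate at least one of the listed features.

Manner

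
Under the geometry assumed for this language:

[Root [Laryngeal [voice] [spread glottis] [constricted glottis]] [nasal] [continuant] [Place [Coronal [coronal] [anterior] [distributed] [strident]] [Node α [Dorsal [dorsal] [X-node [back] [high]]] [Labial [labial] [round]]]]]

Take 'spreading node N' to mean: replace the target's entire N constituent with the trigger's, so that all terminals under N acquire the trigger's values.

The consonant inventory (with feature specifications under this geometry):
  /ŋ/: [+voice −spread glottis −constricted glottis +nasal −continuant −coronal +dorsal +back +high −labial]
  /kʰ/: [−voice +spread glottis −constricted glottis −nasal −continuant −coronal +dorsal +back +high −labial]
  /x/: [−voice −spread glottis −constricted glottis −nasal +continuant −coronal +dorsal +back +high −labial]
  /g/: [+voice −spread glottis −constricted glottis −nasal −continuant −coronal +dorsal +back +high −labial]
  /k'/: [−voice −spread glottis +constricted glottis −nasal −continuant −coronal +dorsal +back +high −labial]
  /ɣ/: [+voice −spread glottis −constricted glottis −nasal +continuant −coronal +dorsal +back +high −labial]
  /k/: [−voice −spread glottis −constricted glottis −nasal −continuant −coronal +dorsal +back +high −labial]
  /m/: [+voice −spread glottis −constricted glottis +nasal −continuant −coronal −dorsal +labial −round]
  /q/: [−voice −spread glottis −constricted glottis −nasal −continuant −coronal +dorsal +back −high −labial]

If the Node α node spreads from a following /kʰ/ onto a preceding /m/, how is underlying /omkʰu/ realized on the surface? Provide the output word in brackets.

[oŋkʰu]

Node α immediately or transitively dominates [dorsal], [back], [high], [labial], [round].
The target acquires /kʰ/'s values for everything under Node α — [+dorsal], [+back], [+high], [−labial] — while keeping its own [voice], [spread glottis], [constricted glottis], ….
Among the inventory, only /ŋ/ has exactly this specification, giving the surface form [oŋkʰu].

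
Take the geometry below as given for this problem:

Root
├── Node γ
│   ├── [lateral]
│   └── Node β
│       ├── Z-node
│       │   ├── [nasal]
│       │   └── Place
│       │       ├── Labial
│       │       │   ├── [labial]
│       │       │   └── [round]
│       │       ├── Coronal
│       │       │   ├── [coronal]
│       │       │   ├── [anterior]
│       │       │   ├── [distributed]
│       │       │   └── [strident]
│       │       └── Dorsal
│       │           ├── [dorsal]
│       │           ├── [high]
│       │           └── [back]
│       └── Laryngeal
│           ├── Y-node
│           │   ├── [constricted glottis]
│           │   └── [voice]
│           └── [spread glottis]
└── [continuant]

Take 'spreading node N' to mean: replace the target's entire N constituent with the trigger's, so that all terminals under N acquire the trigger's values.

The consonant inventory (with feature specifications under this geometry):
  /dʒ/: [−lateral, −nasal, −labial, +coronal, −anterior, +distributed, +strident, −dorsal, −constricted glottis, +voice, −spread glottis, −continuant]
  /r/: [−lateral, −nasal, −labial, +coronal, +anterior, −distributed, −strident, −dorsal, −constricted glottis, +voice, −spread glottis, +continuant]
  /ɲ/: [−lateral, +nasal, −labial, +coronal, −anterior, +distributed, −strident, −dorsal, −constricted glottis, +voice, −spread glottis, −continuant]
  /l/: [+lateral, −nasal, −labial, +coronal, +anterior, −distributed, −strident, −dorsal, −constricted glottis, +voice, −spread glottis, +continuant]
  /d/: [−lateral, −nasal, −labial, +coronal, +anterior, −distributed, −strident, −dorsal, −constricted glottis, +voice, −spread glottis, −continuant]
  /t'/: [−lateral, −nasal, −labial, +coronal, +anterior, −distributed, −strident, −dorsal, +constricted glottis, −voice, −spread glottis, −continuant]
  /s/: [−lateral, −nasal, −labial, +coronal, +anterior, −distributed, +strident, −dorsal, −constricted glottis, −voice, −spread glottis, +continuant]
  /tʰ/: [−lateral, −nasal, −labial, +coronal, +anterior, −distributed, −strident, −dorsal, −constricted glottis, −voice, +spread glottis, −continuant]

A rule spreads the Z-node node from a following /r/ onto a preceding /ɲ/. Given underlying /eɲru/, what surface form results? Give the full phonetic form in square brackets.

[edru]

The Z-node node dominates the terminals [nasal], [labial], [round], [coronal], [anterior], [distributed], [strident], [dorsal], [high], [back].
Spreading Z-node from /r/ onto /ɲ/ replaces those values with /r/'s: [−nasal], [−labial], [+coronal], [+anterior], [−distributed], [−strident], [−dorsal]. Features outside Z-node ([lateral], [constricted glottis], [voice], …) stay as in /ɲ/.
Among the inventory, only /d/ has exactly this specification, giving the surface form [edru].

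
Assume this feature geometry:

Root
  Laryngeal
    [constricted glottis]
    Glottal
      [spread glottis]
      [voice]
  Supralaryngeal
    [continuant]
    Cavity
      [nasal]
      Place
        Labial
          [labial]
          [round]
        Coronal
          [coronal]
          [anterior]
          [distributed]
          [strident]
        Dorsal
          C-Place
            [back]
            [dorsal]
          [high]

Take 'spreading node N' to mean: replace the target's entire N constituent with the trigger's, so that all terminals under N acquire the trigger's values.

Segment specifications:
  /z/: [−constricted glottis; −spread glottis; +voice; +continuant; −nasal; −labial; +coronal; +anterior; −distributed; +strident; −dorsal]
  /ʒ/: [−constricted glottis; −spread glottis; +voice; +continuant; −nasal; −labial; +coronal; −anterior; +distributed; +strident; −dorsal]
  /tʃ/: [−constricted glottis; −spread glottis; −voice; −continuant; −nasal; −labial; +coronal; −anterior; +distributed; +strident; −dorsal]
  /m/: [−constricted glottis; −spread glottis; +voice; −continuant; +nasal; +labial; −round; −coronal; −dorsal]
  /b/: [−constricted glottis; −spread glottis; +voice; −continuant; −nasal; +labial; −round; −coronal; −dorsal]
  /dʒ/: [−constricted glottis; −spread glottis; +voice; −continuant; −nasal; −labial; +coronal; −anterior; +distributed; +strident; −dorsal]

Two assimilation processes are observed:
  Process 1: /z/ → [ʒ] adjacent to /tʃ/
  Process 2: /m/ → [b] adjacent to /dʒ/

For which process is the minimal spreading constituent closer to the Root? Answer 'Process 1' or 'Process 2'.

Process 2

In Process 1, [anterior], [distributed] change, so the minimal spreading node is Coronal at depth 4.
Process 2 alters [nasal]; the lowest dominating node is [nasal] (depth 3 from Root).
[nasal] is closer to Root than Coronal, so Process 2 spreads the higher node.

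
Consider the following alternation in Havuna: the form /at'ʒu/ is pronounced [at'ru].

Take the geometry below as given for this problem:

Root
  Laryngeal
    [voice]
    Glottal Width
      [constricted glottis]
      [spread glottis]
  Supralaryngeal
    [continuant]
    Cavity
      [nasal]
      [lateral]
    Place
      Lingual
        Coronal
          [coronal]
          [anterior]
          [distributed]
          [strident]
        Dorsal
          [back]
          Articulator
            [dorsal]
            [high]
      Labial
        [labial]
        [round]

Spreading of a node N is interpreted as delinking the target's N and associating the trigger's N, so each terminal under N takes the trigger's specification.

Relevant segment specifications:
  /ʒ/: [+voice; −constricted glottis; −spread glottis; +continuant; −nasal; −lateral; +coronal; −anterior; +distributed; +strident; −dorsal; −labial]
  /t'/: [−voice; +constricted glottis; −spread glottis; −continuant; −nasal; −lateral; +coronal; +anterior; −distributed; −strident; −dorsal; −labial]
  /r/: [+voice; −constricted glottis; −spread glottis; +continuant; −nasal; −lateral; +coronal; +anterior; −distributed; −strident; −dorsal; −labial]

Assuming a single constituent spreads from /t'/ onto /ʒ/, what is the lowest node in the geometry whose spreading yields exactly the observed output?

Feature comparison: [anterior], [distributed], [strident] differ between /ʒ/ and [r]; the remaining terminals match.
The smallest constituent containing every changed terminal is Coronal — each of its daughters lacks at least one of the affected features.
Spreading Coronal from /t'/ overwrites each of those terminals with /t'/'s values, yielding exactly [r].
[constricted glottis], [voice] stay as in /ʒ/ although /t'/ differs there, so no node dominating them spread; among the remaining candidates Coronal is the lowest that derives the output.

Coronal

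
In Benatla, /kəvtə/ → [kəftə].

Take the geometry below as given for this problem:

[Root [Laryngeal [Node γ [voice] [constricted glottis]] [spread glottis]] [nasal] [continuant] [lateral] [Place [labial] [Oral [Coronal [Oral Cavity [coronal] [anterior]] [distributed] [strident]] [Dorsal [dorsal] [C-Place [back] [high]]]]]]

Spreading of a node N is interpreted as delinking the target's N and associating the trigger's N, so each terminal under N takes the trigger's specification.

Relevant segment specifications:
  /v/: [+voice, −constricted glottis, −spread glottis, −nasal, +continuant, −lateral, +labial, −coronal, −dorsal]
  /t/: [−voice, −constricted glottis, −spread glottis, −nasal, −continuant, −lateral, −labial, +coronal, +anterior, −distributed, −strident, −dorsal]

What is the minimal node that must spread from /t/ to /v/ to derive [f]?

/v/ and [f] differ in [voice]; every other specified feature is identical.
With a single altered terminal, the smallest constituent that could spread is that terminal — [voice].
[coronal], [continuant] stay as in /v/ although /t/ differs there, so no node dominating them spread; among the remaining candidates [voice] is the lowest that derives the output.

[voice]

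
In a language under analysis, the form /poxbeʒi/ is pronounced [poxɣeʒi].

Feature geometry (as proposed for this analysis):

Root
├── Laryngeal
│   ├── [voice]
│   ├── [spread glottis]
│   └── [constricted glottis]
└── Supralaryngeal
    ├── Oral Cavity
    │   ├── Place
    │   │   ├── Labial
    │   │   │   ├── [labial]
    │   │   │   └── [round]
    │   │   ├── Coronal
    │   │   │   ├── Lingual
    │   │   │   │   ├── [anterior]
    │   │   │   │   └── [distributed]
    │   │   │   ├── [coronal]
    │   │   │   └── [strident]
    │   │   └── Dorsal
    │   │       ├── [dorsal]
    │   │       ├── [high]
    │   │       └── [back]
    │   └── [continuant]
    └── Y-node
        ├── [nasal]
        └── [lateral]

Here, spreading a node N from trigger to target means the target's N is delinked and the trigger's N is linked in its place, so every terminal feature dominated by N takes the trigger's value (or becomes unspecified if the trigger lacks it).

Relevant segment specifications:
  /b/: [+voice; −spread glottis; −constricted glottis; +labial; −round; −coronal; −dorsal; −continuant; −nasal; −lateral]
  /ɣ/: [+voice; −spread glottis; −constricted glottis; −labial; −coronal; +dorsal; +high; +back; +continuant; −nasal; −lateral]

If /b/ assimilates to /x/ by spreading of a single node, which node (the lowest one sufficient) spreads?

Feature comparison: [continuant], [labial], [round], [dorsal], [high], [back] differ between /b/ and [ɣ]; the remaining terminals match.
Tracing each changed feature up the tree, the paths first meet at Oral Cavity; any lower node misses at least one of them.
Delinking /b/'s Oral Cavity and associating /x/'s Oral Cavity gives precisely the feature bundle of [ɣ].
[voice], a feature on which the two segments disagree outside Oral Cavity, is unchanged — nothing dominating it spread, and Oral Cavity is the minimal sufficient constituent.

Oral Cavity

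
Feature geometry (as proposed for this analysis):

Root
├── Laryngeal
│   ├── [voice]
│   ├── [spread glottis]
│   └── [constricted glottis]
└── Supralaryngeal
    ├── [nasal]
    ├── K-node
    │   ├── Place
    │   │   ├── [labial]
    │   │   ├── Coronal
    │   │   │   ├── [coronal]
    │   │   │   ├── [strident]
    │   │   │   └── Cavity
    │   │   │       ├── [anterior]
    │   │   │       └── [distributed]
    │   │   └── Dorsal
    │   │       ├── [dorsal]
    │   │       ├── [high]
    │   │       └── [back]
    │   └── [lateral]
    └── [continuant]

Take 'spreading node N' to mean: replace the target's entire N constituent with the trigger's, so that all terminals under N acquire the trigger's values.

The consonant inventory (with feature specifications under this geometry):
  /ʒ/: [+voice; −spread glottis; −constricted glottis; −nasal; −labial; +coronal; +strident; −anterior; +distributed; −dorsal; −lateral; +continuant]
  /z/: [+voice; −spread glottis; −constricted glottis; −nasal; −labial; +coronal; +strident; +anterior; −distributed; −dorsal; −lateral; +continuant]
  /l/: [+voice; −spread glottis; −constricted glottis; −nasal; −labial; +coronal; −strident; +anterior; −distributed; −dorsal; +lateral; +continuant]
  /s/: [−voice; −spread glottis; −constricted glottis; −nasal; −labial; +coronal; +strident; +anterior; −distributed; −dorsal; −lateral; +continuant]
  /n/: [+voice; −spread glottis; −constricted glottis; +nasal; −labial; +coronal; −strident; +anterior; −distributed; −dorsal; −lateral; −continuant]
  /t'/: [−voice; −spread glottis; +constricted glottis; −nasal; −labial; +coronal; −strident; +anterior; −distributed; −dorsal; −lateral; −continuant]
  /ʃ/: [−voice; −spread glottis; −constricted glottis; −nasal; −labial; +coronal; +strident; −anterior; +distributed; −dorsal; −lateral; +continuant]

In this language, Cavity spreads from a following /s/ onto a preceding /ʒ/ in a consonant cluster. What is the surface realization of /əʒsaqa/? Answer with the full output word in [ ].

The Cavity node dominates the terminals [anterior], [distributed].
After delinking /ʒ/'s Cavity and linking /s/'s, the affected terminals become [+anterior], [−distributed]; [voice], [spread glottis], [constricted glottis], … (outside Cavity) are retained from /ʒ/.
Among the inventory, only /z/ has exactly this specification, giving the surface form [əzsaqa].

[əzsaqa]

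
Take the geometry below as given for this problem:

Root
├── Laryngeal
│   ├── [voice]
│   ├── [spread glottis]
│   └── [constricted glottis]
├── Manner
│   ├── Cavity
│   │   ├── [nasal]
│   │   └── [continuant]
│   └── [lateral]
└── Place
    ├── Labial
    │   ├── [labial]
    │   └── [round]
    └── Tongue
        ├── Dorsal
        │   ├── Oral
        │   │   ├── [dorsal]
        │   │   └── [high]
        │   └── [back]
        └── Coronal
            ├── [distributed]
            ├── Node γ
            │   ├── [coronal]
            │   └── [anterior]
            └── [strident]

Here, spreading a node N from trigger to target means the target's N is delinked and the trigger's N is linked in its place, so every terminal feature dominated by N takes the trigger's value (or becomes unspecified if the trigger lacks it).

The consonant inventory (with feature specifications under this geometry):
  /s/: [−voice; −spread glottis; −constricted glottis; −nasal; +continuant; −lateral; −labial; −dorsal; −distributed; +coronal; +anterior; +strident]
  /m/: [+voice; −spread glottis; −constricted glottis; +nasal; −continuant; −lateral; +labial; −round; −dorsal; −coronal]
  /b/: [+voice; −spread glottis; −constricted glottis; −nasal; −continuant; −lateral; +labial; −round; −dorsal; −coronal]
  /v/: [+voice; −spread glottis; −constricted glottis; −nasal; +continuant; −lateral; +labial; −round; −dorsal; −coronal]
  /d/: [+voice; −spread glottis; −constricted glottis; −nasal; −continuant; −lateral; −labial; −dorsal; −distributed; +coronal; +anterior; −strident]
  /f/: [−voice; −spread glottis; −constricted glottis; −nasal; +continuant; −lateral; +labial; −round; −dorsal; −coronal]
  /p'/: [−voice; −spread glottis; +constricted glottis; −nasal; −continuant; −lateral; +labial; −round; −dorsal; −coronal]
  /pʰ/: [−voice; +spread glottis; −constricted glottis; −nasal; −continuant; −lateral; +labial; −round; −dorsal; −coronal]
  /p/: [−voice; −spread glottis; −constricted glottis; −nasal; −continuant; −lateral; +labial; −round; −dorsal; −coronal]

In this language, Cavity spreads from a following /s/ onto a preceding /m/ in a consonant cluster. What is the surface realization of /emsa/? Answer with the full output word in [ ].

Terminals under Cavity in this geometry: [nasal], [continuant].
Spreading Cavity from /s/ onto /m/ replaces those values with /s/'s: [−nasal], [+continuant]. Features outside Cavity ([voice], [spread glottis], [constricted glottis], …) stay as in /m/.
Among the inventory, only /v/ has exactly this specification, giving the surface form [evsa].

[evsa]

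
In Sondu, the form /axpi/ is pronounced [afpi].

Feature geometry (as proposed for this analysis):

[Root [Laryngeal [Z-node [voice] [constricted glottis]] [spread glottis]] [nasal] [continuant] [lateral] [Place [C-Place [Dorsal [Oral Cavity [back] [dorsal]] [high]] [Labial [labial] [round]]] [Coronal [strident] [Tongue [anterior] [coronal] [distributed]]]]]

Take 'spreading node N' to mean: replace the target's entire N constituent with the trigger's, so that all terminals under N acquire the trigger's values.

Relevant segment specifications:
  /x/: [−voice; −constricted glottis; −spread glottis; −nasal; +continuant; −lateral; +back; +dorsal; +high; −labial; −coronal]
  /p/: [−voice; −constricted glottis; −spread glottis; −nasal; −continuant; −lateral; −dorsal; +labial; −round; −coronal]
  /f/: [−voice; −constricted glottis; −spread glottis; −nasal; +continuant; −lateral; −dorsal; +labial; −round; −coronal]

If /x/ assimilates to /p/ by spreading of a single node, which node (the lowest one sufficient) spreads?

C-Place

Comparing /x/ with its surface form [f], the features that change are [labial], [round], [dorsal], [high], [back].
Tracing each changed feature up the tree, the paths first meet at C-Place; any lower node misses at least one of them.
If C-Place spreads, every terminal under it takes /p/'s value, producing [f] as observed.
[continuant], a feature on which the two segments disagree outside C-Place, is unchanged — nothing dominating it spread, and C-Place is the minimal sufficient constituent.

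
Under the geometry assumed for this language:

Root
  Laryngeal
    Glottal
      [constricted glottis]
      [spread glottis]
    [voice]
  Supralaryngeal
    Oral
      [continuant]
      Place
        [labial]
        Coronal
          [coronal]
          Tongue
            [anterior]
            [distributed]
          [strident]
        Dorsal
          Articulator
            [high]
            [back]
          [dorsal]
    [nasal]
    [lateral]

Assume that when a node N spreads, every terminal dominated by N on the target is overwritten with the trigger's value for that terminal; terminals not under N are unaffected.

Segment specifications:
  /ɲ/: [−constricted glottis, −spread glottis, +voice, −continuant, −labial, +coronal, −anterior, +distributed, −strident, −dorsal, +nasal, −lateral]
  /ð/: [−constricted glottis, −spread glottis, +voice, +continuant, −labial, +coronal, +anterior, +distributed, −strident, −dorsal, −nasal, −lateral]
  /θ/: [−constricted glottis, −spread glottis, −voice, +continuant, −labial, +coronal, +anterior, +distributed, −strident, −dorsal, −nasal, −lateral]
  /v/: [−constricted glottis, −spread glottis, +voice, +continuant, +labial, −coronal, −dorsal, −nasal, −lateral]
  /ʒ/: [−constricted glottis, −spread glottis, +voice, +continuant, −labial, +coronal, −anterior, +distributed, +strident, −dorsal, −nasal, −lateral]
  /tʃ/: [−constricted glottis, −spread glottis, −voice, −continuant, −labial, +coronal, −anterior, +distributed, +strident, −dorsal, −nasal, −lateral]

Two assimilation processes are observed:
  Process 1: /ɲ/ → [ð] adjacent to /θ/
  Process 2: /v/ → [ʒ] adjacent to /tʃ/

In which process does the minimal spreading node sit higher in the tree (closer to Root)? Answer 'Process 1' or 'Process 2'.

Process 1

Process 1 alters [nasal], [continuant], [anterior]; the lowest common ancestor is Supralaryngeal (depth 1 from Root).
Process 2 alters [labial], [coronal], [anterior], [distributed], [strident]; the lowest common ancestor is Place (depth 3 from Root).
Supralaryngeal (depth 1) sits above Place (depth 3), making Process 1 the one with the higher spreading node.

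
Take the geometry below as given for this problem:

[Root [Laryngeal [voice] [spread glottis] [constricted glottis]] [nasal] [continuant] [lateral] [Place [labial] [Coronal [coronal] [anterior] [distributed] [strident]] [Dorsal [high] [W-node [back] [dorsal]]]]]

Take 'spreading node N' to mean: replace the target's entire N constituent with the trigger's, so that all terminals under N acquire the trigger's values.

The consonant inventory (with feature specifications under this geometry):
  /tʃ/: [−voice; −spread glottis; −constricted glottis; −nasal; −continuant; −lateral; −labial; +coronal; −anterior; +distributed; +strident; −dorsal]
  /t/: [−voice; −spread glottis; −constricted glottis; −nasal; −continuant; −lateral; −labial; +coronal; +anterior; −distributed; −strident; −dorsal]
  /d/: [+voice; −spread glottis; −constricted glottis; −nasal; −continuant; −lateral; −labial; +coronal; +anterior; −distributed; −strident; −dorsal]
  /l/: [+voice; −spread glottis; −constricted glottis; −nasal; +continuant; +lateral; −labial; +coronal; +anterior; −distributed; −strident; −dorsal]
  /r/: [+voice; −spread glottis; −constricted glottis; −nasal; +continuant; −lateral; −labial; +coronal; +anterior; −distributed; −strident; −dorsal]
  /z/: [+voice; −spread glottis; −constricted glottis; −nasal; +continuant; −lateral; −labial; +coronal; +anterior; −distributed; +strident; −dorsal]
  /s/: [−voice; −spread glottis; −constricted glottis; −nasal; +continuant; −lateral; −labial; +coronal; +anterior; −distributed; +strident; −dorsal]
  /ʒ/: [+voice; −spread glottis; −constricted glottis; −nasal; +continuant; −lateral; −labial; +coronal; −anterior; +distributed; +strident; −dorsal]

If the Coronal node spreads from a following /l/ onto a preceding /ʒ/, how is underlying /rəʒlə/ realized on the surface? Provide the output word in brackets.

[rərlə]

Terminals under Coronal in this geometry: [coronal], [anterior], [distributed], [strident].
Spreading Coronal from /l/ onto /ʒ/ replaces those values with /l/'s: [+coronal], [+anterior], [−distributed], [−strident]. Features outside Coronal ([voice], [spread glottis], [constricted glottis], …) stay as in /ʒ/.
The resulting bundle matches /r/ in the inventory; substituting it for /ʒ/ gives [rərlə].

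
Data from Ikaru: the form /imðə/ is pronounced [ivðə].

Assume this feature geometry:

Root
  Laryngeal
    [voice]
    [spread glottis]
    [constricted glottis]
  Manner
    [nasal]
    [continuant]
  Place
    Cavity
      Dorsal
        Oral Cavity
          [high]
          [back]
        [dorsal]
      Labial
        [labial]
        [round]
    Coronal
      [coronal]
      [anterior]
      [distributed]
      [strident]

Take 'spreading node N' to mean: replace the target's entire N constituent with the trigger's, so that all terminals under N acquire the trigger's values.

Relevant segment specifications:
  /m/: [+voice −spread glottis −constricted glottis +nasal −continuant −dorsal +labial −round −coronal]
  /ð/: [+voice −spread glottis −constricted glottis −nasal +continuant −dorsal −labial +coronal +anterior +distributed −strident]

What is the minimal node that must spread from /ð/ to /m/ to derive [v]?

Manner

Comparing /m/ with its surface form [v], the features that change are [nasal], [continuant].
These terminals are all dominated by Manner, and no proper subconstituent of Manner covers them all; Manner is their lowest common ancestor.
Spreading Manner from /ð/ overwrites each of those terminals with /ð/'s values, yielding exactly [v].
Had Root spread, [coronal], [labial] would have taken /ð/'s values; they stay as in /m/, confirming the spreading constituent is exactly Manner.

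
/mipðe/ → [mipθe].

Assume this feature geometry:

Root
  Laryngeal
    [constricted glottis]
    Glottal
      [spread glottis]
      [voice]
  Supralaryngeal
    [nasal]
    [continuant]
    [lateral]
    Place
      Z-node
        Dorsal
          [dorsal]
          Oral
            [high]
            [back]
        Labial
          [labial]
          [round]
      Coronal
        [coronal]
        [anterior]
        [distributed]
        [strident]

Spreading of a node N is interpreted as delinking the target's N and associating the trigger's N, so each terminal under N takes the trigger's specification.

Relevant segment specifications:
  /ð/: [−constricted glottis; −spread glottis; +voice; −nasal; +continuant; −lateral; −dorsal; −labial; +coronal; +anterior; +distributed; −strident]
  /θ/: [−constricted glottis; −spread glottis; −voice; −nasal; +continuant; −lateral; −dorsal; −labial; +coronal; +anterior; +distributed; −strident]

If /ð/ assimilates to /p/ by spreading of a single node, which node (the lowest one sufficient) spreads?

[voice]

Feature comparison: [voice] differs between /ð/ and [θ]; the remaining terminals match.
Since just one terminal is affected and it takes /p/'s value, spreading the terminal [voice] alone is sufficient and minimal.
[continuant], [coronal] stay as in /ð/ although /p/ differs there, so no node dominating them spread; among the remaining candidates [voice] is the lowest that derives the output.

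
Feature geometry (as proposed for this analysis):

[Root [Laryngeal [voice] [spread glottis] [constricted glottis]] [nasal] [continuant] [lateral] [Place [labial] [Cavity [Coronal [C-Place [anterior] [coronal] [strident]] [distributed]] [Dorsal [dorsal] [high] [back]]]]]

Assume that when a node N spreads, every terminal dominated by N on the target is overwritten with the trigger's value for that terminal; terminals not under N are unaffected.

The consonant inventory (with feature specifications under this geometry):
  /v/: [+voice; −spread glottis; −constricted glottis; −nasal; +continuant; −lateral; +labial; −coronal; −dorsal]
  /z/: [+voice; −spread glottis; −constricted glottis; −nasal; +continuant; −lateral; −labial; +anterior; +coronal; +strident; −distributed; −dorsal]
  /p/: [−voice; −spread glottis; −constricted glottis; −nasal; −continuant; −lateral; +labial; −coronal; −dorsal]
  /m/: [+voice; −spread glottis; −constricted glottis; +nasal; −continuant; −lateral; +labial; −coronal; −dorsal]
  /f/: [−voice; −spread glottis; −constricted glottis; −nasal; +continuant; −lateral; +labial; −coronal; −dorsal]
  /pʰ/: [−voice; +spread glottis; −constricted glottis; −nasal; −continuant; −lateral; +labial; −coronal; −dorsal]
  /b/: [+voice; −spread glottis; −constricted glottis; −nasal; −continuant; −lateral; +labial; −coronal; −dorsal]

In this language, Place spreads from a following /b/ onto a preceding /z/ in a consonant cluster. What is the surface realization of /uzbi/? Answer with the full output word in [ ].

[uvbi]

Terminals under Place in this geometry: [labial], [anterior], [coronal], [strident], [distributed], [dorsal], [high], [back].
After delinking /z/'s Place and linking /b/'s, the affected terminals become [+labial], [−coronal], [−dorsal]; [voice], [spread glottis], [constricted glottis], … (outside Place) are retained from /z/.
The resulting bundle matches /v/ in the inventory; substituting it for /z/ gives [uvbi].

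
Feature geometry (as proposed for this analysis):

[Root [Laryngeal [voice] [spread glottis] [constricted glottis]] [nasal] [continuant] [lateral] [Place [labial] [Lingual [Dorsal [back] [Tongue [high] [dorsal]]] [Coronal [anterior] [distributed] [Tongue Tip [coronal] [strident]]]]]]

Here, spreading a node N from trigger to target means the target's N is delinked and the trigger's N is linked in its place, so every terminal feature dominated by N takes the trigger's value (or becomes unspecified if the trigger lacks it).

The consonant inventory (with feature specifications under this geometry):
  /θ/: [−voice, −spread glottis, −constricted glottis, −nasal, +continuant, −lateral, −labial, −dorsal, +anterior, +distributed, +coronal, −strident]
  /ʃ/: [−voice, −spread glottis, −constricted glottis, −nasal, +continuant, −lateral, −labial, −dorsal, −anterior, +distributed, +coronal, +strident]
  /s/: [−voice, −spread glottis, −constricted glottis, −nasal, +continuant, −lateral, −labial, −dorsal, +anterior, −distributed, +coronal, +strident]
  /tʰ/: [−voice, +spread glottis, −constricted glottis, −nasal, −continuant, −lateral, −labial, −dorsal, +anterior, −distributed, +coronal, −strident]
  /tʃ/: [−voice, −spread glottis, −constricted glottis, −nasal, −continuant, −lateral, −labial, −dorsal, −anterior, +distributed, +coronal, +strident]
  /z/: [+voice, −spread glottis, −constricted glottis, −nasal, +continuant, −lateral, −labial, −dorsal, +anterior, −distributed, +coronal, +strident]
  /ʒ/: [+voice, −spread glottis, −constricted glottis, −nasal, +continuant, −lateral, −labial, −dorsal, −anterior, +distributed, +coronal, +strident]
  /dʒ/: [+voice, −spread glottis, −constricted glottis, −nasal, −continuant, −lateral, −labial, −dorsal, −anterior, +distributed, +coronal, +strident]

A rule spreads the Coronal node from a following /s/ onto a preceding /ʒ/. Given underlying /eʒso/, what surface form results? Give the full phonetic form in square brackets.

The Coronal node dominates the terminals [anterior], [distributed], [coronal], [strident].
After delinking /ʒ/'s Coronal and linking /s/'s, the affected terminals become [+anterior], [−distributed], [+coronal], [+strident]; [voice], [spread glottis], [constricted glottis], … (outside Coronal) are retained from /ʒ/.
This feature bundle is that of [z], so /eʒso/ surfaces as [ezso].

[ezso]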